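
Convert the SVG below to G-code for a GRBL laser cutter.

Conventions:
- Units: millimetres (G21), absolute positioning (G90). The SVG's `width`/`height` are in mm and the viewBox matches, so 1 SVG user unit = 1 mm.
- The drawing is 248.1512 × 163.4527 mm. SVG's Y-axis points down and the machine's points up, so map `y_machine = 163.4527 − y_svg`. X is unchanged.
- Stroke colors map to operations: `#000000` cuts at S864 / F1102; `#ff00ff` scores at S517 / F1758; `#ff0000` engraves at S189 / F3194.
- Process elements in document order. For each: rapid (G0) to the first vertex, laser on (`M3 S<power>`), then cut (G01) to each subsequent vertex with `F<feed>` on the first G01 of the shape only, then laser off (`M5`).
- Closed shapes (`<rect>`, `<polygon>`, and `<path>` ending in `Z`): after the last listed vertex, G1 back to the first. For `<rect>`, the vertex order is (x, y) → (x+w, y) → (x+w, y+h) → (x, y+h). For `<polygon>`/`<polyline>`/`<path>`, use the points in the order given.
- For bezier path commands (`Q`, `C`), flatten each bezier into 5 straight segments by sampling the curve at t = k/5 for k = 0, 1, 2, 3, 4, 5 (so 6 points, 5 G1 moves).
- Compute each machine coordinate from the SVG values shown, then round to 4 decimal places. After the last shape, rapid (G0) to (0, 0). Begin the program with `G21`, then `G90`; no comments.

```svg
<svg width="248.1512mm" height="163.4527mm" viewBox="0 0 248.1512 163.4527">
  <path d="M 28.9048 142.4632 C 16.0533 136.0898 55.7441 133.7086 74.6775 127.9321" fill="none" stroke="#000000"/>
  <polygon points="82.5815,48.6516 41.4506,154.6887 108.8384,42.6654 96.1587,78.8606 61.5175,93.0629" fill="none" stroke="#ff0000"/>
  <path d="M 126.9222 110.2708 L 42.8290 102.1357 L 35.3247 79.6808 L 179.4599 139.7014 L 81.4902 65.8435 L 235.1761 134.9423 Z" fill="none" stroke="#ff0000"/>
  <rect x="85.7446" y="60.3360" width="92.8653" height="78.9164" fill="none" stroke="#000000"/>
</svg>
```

Since the viewBox matches the mm dimensions, user units are millimetres directly. The only transform is the Y-flip y_m = 163.4527 − y_svg.

Shape 1 is a cubic bezier drawn with `<path>`. Its stroke #000000 means cut at S864, F1102. After flipping Y the toolpath is (28.9048,20.9895) → (26.9126,24.3936) → (34.0121,27.1941) → (46.6850,29.7457) → (61.4130,32.4030) → (74.6775,35.5206).

Shape 2 is a closed polygon drawn with `<polygon>`. Its stroke #ff0000 means engrave at S189, F3194. After flipping Y the toolpath is (82.5815,114.8011) → (41.4506,8.7640) → (108.8384,120.7873) → (96.1587,84.5921) → (61.5175,70.3898) → (82.5815,114.8011), returning to the start.

Shape 3 is a closed polygon drawn with `<path>`. Its stroke #ff0000 means engrave at S189, F3194. After flipping Y the toolpath is (126.9222,53.1819) → (42.8290,61.3170) → (35.3247,83.7719) → (179.4599,23.7513) → (81.4902,97.6092) → (235.1761,28.5104) → (126.9222,53.1819), returning to the start.

Shape 4 is a rectangle drawn with `<rect>`. Its stroke #000000 means cut at S864, F1102. After flipping Y the toolpath is (85.7446,103.1167) → (178.6099,103.1167) → (178.6099,24.2003) → (85.7446,24.2003) → (85.7446,103.1167), returning to the start.

G21
G90
G0 X28.9048 Y20.9895
M3 S864
G01 X26.9126 Y24.3936 F1102
G01 X34.0121 Y27.1941
G01 X46.6850 Y29.7457
G01 X61.4130 Y32.4030
G01 X74.6775 Y35.5206
M5
G0 X82.5815 Y114.8011
M3 S189
G01 X41.4506 Y8.7640 F3194
G01 X108.8384 Y120.7873
G01 X96.1587 Y84.5921
G01 X61.5175 Y70.3898
G01 X82.5815 Y114.8011
M5
G0 X126.9222 Y53.1819
M3 S189
G01 X42.8290 Y61.3170 F3194
G01 X35.3247 Y83.7719
G01 X179.4599 Y23.7513
G01 X81.4902 Y97.6092
G01 X235.1761 Y28.5104
G01 X126.9222 Y53.1819
M5
G0 X85.7446 Y103.1167
M3 S864
G01 X178.6099 Y103.1167 F1102
G01 X178.6099 Y24.2003
G01 X85.7446 Y24.2003
G01 X85.7446 Y103.1167
M5
G0 X0.0000 Y0.0000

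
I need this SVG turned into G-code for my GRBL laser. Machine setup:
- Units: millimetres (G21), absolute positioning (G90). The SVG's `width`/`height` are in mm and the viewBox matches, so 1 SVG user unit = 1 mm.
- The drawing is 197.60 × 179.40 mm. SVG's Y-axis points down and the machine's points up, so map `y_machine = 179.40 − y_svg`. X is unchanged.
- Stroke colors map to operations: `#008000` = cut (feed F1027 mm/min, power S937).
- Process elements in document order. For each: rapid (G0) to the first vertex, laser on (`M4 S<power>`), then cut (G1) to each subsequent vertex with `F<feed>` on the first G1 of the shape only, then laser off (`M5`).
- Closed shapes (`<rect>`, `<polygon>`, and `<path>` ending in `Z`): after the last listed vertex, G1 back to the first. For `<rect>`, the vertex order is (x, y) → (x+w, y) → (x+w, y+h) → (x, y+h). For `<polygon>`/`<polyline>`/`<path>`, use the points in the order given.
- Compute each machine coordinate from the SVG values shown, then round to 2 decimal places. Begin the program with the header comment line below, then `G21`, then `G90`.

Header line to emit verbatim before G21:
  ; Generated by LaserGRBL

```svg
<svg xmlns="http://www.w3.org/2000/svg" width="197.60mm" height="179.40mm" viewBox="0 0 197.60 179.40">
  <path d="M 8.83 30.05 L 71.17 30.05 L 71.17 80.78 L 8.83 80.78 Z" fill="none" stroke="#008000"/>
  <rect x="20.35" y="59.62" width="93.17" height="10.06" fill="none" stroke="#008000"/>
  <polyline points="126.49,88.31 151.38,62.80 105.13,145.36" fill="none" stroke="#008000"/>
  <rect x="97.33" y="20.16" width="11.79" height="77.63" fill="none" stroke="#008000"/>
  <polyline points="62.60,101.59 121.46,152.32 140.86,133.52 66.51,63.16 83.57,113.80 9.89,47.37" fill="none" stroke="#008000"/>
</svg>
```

Since the viewBox matches the mm dimensions, user units are millimetres directly. The only transform is the Y-flip y_m = 179.40 − y_svg.

Shape 1 is a rectangle drawn with `<path>`. Its stroke #008000 means cut at S937, F1027. After flipping Y the toolpath is (8.83,149.35) → (71.17,149.35) → (71.17,98.62) → (8.83,98.62) → (8.83,149.35), returning to the start.

Shape 2 is a rectangle drawn with `<rect>`. Its stroke #008000 means cut at S937, F1027. After flipping Y the toolpath is (20.35,119.78) → (113.52,119.78) → (113.52,109.72) → (20.35,109.72) → (20.35,119.78), returning to the start.

Shape 3 is a open polyline drawn with `<polyline>`. Its stroke #008000 means cut at S937, F1027. After flipping Y the toolpath is (126.49,91.09) → (151.38,116.60) → (105.13,34.04).

Shape 4 is a rectangle drawn with `<rect>`. Its stroke #008000 means cut at S937, F1027. After flipping Y the toolpath is (97.33,159.24) → (109.12,159.24) → (109.12,81.61) → (97.33,81.61) → (97.33,159.24), returning to the start.

Shape 5 is a open polyline drawn with `<polyline>`. Its stroke #008000 means cut at S937, F1027. After flipping Y the toolpath is (62.60,77.81) → (121.46,27.08) → (140.86,45.88) → (66.51,116.24) → (83.57,65.60) → (9.89,132.03).

; Generated by LaserGRBL
G21
G90
G0 X8.83 Y149.35
M4 S937
G1 X71.17 Y149.35 F1027
G1 X71.17 Y98.62
G1 X8.83 Y98.62
G1 X8.83 Y149.35
M5
G0 X20.35 Y119.78
M4 S937
G1 X113.52 Y119.78 F1027
G1 X113.52 Y109.72
G1 X20.35 Y109.72
G1 X20.35 Y119.78
M5
G0 X126.49 Y91.09
M4 S937
G1 X151.38 Y116.60 F1027
G1 X105.13 Y34.04
M5
G0 X97.33 Y159.24
M4 S937
G1 X109.12 Y159.24 F1027
G1 X109.12 Y81.61
G1 X97.33 Y81.61
G1 X97.33 Y159.24
M5
G0 X62.60 Y77.81
M4 S937
G1 X121.46 Y27.08 F1027
G1 X140.86 Y45.88
G1 X66.51 Y116.24
G1 X83.57 Y65.60
G1 X9.89 Y132.03
M5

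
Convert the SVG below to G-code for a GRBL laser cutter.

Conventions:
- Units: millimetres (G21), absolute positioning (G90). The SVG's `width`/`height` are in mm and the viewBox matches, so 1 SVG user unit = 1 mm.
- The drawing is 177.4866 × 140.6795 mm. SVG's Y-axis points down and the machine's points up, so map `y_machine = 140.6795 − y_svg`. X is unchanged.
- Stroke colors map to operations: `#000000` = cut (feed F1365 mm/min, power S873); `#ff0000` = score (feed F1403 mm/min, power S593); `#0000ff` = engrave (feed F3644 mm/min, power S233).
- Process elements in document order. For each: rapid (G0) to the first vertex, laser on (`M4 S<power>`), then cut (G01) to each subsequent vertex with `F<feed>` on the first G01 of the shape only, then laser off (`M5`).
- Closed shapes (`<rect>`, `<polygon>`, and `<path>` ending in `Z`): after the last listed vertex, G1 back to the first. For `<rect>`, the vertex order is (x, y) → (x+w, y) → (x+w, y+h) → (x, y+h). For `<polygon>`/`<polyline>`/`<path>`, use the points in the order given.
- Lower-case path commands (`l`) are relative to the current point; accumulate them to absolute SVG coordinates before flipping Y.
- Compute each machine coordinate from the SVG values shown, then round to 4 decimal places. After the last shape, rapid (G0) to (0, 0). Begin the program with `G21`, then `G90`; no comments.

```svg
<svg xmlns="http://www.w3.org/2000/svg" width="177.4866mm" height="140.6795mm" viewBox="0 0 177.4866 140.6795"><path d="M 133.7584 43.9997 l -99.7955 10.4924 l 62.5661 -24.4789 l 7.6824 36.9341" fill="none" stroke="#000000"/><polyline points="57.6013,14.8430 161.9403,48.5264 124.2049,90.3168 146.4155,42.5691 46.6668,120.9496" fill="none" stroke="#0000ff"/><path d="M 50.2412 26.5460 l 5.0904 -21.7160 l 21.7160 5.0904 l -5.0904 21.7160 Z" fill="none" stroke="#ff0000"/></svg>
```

G21
G90
G0 X133.7584 Y96.6798
M4 S873
G01 X33.9629 Y86.1874 F1365
G01 X96.5290 Y110.6663
G01 X104.2114 Y73.7322
M5
G0 X57.6013 Y125.8365
M4 S233
G01 X161.9403 Y92.1531 F3644
G01 X124.2049 Y50.3627
G01 X146.4155 Y98.1104
G01 X46.6668 Y19.7299
M5
G0 X50.2412 Y114.1335
M4 S593
G01 X55.3316 Y135.8495 F1403
G01 X77.0476 Y130.7591
G01 X71.9572 Y109.0431
G01 X50.2412 Y114.1335
M5
G0 X0.0000 Y0.0000

viewBox `0 0 177.4866 140.6795` with mm width/height → 1 unit = 1 mm. Flip: y_m = 140.6795 − y_svg.

**Shape 1** — `<path>` open polyline, stroke `#000000` → cut (S873, F1365). Machine vertices: (133.7584,96.6798) → (33.9629,86.1874) → (96.5290,110.6663) → (104.2114,73.7322). Open path.

**Shape 2** — `<polyline>` open polyline, stroke `#0000ff` → engrave (S233, F3644). Machine vertices: (57.6013,125.8365) → (161.9403,92.1531) → (124.2049,50.3627) → (146.4155,98.1104) → (46.6668,19.7299). Open path.

**Shape 3** — `<path>` regular polygon, stroke `#ff0000` → score (S593, F1403). Machine vertices: (50.2412,114.1335) → (55.3316,135.8495) → (77.0476,130.7591) → (71.9572,109.0431) → (50.2412,114.1335). Closed: final G1 returns to the first vertex.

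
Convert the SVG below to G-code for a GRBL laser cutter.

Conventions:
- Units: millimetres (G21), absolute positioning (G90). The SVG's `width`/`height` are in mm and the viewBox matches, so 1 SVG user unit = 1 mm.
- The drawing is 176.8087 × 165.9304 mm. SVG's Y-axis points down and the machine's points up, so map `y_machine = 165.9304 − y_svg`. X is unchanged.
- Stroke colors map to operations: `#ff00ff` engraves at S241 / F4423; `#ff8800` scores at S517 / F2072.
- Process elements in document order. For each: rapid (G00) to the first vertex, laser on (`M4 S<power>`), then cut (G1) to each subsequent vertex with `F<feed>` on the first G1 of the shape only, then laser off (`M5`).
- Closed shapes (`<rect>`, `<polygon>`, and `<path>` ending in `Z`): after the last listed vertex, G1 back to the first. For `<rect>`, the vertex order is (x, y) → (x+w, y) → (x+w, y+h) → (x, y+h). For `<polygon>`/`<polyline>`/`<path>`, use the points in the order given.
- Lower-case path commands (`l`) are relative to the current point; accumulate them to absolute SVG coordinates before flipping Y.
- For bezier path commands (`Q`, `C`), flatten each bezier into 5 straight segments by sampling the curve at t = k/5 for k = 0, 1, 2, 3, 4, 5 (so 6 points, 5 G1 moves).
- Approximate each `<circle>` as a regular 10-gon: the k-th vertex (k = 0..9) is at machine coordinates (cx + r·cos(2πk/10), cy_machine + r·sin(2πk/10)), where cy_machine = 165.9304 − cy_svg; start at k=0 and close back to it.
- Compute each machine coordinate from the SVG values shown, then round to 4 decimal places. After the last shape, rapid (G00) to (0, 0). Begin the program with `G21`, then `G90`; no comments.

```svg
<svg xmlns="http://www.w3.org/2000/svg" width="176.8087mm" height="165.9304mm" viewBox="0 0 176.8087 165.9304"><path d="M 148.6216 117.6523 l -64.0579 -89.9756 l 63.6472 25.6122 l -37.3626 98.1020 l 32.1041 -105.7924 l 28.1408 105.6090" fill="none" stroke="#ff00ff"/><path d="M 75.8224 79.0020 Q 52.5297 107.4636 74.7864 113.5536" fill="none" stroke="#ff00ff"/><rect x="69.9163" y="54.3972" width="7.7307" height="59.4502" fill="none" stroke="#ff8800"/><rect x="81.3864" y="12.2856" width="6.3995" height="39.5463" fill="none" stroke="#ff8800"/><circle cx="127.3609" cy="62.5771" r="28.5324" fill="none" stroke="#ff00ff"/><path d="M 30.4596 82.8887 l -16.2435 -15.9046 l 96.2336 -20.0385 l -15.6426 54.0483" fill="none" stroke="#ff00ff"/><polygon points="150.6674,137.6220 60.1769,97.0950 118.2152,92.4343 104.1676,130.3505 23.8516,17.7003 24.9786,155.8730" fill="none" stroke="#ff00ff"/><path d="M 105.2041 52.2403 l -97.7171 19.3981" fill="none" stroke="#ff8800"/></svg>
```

viewBox `0 0 176.8087 165.9304` with mm width/height → 1 unit = 1 mm. Flip: y_m = 165.9304 − y_svg.

**Shape 1** — `<path>` open polyline, stroke `#ff00ff` → engrave (S241, F4423). Machine vertices: (148.6216,48.2781) → (84.5637,138.2537) → (148.2109,112.6415) → (110.8483,14.5395) → (142.9524,120.3319) → (171.0932,14.7229). Open path.

**Shape 2** — `<path>` quadratic bezier, stroke `#ff00ff` → engrave (S241, F4423). Control points (SVG): P0=(75.8224,79.0020), P1=(52.5297,107.4636), P2=(74.7864,113.5536); sampled at t=k/5. Machine vertices: (75.8224,86.9284) → (68.3273,76.4386) → (64.4761,67.7386) → (64.2689,60.8283) → (67.7057,55.7077) → (74.7864,52.3768). Open path.

**Shape 3** — `<rect>` rectangle, stroke `#ff8800` → score (S517, F2072). Machine vertices: (69.9163,111.5332) → (77.6470,111.5332) → (77.6470,52.0830) → (69.9163,52.0830) → (69.9163,111.5332). Closed: final G1 returns to the first vertex.

**Shape 4** — `<rect>` rectangle, stroke `#ff8800` → score (S517, F2072). Machine vertices: (81.3864,153.6448) → (87.7859,153.6448) → (87.7859,114.0985) → (81.3864,114.0985) → (81.3864,153.6448). Closed: final G1 returns to the first vertex.

**Shape 5** — `<circle>` circle, stroke `#ff00ff` → engrave (S241, F4423). Machine vertices: (155.8933,103.3533) → (150.4441,120.1242) → (136.1779,130.4892) → (118.5439,130.4892) → (104.2777,120.1242) → (98.8285,103.3533) → (104.2777,86.5824) → (118.5439,76.2174) → (136.1779,76.2174) → (150.4441,86.5824) → (155.8933,103.3533). Closed: final G1 returns to the first vertex.

**Shape 6** — `<path>` open polyline, stroke `#ff00ff` → engrave (S241, F4423). Machine vertices: (30.4596,83.0417) → (14.2161,98.9463) → (110.4497,118.9848) → (94.8071,64.9365). Open path.

**Shape 7** — `<polygon>` closed polygon, stroke `#ff00ff` → engrave (S241, F4423). Machine vertices: (150.6674,28.3084) → (60.1769,68.8354) → (118.2152,73.4961) → (104.1676,35.5799) → (23.8516,148.2301) → (24.9786,10.0574) → (150.6674,28.3084). Closed: final G1 returns to the first vertex.

**Shape 8** — `<path>` line segment, stroke `#ff8800` → score (S517, F2072). Machine vertices: (105.2041,113.6901) → (7.4870,94.2920). Open path.

G21
G90
G00 X148.6216 Y48.2781
M4 S241
G1 X84.5637 Y138.2537 F4423
G1 X148.2109 Y112.6415
G1 X110.8483 Y14.5395
G1 X142.9524 Y120.3319
G1 X171.0932 Y14.7229
M5
G00 X75.8224 Y86.9284
M4 S241
G1 X68.3273 Y76.4386 F4423
G1 X64.4761 Y67.7386
G1 X64.2689 Y60.8283
G1 X67.7057 Y55.7077
G1 X74.7864 Y52.3768
M5
G00 X69.9163 Y111.5332
M4 S517
G1 X77.6470 Y111.5332 F2072
G1 X77.6470 Y52.0830
G1 X69.9163 Y52.0830
G1 X69.9163 Y111.5332
M5
G00 X81.3864 Y153.6448
M4 S517
G1 X87.7859 Y153.6448 F2072
G1 X87.7859 Y114.0985
G1 X81.3864 Y114.0985
G1 X81.3864 Y153.6448
M5
G00 X155.8933 Y103.3533
M4 S241
G1 X150.4441 Y120.1242 F4423
G1 X136.1779 Y130.4892
G1 X118.5439 Y130.4892
G1 X104.2777 Y120.1242
G1 X98.8285 Y103.3533
G1 X104.2777 Y86.5824
G1 X118.5439 Y76.2174
G1 X136.1779 Y76.2174
G1 X150.4441 Y86.5824
G1 X155.8933 Y103.3533
M5
G00 X30.4596 Y83.0417
M4 S241
G1 X14.2161 Y98.9463 F4423
G1 X110.4497 Y118.9848
G1 X94.8071 Y64.9365
M5
G00 X150.6674 Y28.3084
M4 S241
G1 X60.1769 Y68.8354 F4423
G1 X118.2152 Y73.4961
G1 X104.1676 Y35.5799
G1 X23.8516 Y148.2301
G1 X24.9786 Y10.0574
G1 X150.6674 Y28.3084
M5
G00 X105.2041 Y113.6901
M4 S517
G1 X7.4870 Y94.2920 F2072
M5
G00 X0.0000 Y0.0000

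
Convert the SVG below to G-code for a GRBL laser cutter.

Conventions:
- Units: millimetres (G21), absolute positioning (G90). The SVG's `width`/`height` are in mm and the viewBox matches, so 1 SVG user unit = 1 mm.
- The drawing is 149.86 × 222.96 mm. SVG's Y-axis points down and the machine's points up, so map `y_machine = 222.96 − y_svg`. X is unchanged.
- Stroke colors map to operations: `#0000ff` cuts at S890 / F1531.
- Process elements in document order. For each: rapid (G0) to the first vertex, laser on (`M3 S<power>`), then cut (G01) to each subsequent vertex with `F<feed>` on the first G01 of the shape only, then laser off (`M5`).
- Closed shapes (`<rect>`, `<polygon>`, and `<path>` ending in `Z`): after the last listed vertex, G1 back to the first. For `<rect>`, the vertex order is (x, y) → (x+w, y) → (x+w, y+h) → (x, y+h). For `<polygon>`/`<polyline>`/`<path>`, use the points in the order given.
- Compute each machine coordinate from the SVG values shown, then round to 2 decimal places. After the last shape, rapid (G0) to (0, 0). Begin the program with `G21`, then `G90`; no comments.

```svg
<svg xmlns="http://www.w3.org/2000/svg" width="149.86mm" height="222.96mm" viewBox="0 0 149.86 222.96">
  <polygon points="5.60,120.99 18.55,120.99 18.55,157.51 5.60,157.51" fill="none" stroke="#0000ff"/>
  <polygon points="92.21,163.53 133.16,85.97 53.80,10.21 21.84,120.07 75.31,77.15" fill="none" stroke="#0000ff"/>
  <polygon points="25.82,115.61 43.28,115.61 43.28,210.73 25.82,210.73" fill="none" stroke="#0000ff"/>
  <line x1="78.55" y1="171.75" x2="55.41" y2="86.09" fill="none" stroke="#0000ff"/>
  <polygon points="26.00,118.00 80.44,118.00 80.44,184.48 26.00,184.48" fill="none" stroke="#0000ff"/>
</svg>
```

G21
G90
G0 X5.60 Y101.97
M3 S890
G01 X18.55 Y101.97 F1531
G01 X18.55 Y65.45
G01 X5.60 Y65.45
G01 X5.60 Y101.97
M5
G0 X92.21 Y59.43
M3 S890
G01 X133.16 Y136.99 F1531
G01 X53.80 Y212.75
G01 X21.84 Y102.89
G01 X75.31 Y145.81
G01 X92.21 Y59.43
M5
G0 X25.82 Y107.35
M3 S890
G01 X43.28 Y107.35 F1531
G01 X43.28 Y12.23
G01 X25.82 Y12.23
G01 X25.82 Y107.35
M5
G0 X78.55 Y51.21
M3 S890
G01 X55.41 Y136.87 F1531
M5
G0 X26.00 Y104.96
M3 S890
G01 X80.44 Y104.96 F1531
G01 X80.44 Y38.48
G01 X26.00 Y38.48
G01 X26.00 Y104.96
M5
G0 X0.00 Y0.00

viewBox `0 0 149.86 222.96` with mm width/height → 1 unit = 1 mm. Flip: y_m = 222.96 − y_svg.

**Shape 1** — `<polygon>` rectangle, stroke `#0000ff` → cut (S890, F1531). Machine vertices: (5.60,101.97) → (18.55,101.97) → (18.55,65.45) → (5.60,65.45) → (5.60,101.97). Closed: final G1 returns to the first vertex.

**Shape 2** — `<polygon>` closed polygon, stroke `#0000ff` → cut (S890, F1531). Machine vertices: (92.21,59.43) → (133.16,136.99) → (53.80,212.75) → (21.84,102.89) → (75.31,145.81) → (92.21,59.43). Closed: final G1 returns to the first vertex.

**Shape 3** — `<polygon>` rectangle, stroke `#0000ff` → cut (S890, F1531). Machine vertices: (25.82,107.35) → (43.28,107.35) → (43.28,12.23) → (25.82,12.23) → (25.82,107.35). Closed: final G1 returns to the first vertex.

**Shape 4** — `<line>` line segment, stroke `#0000ff` → cut (S890, F1531). Machine vertices: (78.55,51.21) → (55.41,136.87). Open path.

**Shape 5** — `<polygon>` rectangle, stroke `#0000ff` → cut (S890, F1531). Machine vertices: (26.00,104.96) → (80.44,104.96) → (80.44,38.48) → (26.00,38.48) → (26.00,104.96). Closed: final G1 returns to the first vertex.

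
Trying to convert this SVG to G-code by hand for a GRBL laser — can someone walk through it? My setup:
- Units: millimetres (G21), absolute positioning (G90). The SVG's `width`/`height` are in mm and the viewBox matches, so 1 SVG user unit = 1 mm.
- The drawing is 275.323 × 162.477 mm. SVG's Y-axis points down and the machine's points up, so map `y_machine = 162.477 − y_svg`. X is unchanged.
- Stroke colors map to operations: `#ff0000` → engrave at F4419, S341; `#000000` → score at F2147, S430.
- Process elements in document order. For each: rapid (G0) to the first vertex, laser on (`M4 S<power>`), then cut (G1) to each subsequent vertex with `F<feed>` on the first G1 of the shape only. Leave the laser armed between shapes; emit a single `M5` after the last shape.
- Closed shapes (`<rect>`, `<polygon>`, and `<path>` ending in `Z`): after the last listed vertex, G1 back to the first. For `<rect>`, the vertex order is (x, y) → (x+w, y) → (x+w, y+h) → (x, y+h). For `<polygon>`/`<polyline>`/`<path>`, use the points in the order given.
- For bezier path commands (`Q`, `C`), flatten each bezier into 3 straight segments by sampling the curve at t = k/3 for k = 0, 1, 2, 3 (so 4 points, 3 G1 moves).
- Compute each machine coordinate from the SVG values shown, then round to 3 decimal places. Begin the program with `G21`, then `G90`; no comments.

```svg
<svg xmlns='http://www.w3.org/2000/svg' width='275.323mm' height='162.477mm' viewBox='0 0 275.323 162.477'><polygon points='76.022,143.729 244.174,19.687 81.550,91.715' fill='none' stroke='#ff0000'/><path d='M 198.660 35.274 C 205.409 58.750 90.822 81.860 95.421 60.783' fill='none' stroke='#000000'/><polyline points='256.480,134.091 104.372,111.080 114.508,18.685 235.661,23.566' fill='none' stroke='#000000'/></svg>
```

1 u = 1 mm; y_m = 162.477 − y.

[1] `<polygon>` closed polygon, #ff0000→engrave S341 F4419: (76.022,18.748) → (244.174,142.790) → (81.550,70.762) → (76.022,18.748) (closed)

[2] `<path>` cubic bezier, #000000→score S430 F2147: (198.660,127.203) → (173.872,105.472) → (121.642,93.723) → (95.421,101.694)

[3] `<polyline>` open polyline, #000000→score S430 F2147: (256.480,28.386) → (104.372,51.397) → (114.508,143.792) → (235.661,138.911)

G21
G90
G0 X76.022 Y18.748
M4 S341
G1 X244.174 Y142.790 F4419
G1 X81.550 Y70.762
G1 X76.022 Y18.748
G0 X198.660 Y127.203
M4 S430
G1 X173.872 Y105.472 F2147
G1 X121.642 Y93.723
G1 X95.421 Y101.694
G0 X256.480 Y28.386
M4 S430
G1 X104.372 Y51.397 F2147
G1 X114.508 Y143.792
G1 X235.661 Y138.911
M5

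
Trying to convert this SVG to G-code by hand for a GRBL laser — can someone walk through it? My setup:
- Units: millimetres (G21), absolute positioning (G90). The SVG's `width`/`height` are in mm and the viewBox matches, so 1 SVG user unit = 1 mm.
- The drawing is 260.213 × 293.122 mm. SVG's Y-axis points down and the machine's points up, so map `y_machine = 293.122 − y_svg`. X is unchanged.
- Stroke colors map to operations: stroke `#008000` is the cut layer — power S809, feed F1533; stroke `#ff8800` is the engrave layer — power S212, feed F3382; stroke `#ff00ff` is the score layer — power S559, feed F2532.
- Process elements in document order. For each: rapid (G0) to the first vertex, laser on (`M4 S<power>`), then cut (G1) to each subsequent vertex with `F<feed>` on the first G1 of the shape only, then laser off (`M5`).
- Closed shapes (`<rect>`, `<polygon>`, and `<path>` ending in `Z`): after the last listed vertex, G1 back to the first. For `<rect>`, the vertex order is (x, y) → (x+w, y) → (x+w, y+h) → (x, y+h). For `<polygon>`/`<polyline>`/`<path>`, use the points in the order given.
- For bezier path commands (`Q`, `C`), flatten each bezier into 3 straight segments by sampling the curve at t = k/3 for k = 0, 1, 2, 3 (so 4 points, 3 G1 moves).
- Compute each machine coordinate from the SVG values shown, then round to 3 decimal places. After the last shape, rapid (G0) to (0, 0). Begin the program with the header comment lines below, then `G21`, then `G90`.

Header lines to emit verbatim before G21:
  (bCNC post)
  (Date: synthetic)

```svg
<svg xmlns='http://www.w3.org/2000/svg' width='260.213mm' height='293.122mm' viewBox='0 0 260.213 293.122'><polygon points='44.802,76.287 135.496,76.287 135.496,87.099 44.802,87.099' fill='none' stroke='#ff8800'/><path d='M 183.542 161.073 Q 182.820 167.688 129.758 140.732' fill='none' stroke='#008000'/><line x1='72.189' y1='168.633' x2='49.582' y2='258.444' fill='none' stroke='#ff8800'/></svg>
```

(bCNC post)
(Date: synthetic)
G21
G90
G0 X44.802 Y216.835
M4 S212
G1 X135.496 Y216.835 F3382
G1 X135.496 Y206.023
G1 X44.802 Y206.023
G1 X44.802 Y216.835
M5
G0 X183.542 Y132.049
M4 S809
G1 X177.245 Y131.369 F1533
G1 X159.317 Y138.149
G1 X129.758 Y152.390
M5
G0 X72.189 Y124.489
M4 S212
G1 X49.582 Y34.678 F3382
M5
G0 X0.000 Y0.000

viewBox `0 0 260.213 293.122` with mm width/height → 1 unit = 1 mm. Flip: y_m = 293.122 − y_svg.

**Shape 1** — `<polygon>` rectangle, stroke `#ff8800` → engrave (S212, F3382). Machine vertices: (44.802,216.835) → (135.496,216.835) → (135.496,206.023) → (44.802,206.023) → (44.802,216.835). Closed: final G1 returns to the first vertex.

**Shape 2** — `<path>` quadratic bezier, stroke `#008000` → cut (S809, F1533). Control points (SVG): P0=(183.542,161.073), P1=(182.820,167.688), P2=(129.758,140.732); sampled at t=k/3. Machine vertices: (183.542,132.049) → (177.245,131.369) → (159.317,138.149) → (129.758,152.390). Open path.

**Shape 3** — `<line>` line segment, stroke `#ff8800` → engrave (S212, F3382). Machine vertices: (72.189,124.489) → (49.582,34.678). Open path.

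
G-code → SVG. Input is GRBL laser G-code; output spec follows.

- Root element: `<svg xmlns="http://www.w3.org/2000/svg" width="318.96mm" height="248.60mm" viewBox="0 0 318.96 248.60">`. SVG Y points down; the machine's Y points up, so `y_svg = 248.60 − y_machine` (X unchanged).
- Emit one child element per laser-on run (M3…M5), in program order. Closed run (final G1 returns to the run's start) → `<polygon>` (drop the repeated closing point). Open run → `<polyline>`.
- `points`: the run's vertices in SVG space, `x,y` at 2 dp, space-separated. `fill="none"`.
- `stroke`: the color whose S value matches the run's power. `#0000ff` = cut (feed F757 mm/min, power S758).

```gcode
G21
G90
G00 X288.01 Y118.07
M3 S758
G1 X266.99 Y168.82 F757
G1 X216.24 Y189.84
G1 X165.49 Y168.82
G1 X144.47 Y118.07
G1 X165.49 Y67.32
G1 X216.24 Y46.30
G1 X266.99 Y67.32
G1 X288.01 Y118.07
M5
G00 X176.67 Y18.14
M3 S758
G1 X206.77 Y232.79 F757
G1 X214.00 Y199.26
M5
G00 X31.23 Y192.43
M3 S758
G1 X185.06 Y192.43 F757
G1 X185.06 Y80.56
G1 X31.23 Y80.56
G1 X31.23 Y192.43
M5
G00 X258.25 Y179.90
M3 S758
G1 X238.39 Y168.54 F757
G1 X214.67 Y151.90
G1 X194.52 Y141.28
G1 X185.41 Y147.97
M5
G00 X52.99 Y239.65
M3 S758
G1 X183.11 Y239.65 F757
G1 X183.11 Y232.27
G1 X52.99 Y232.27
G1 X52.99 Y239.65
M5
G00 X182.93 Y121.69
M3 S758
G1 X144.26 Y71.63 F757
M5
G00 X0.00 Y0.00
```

y_svg = 248.60 − y_m. Every run uses S758, so all elements get stroke `#0000ff` (cut).

[1] closed run; points: 288.01,130.53 266.99,79.78 216.24,58.76 165.49,79.78 144.47,130.53 165.49,181.28 216.24,202.30 266.99,181.28

[2] open run; points: 176.67,230.46 206.77,15.81 214.00,49.34

[3] closed run; points: 31.23,56.17 185.06,56.17 185.06,168.04 31.23,168.04

[4] open run; points: 258.25,68.70 238.39,80.06 214.67,96.70 194.52,107.32 185.41,100.63

[5] closed run; points: 52.99,8.95 183.11,8.95 183.11,16.33 52.99,16.33

[6] open run; points: 182.93,126.91 144.26,176.97

<svg xmlns="http://www.w3.org/2000/svg" width="318.96mm" height="248.60mm" viewBox="0 0 318.96 248.60">
  <polygon points="288.01,130.53 266.99,79.78 216.24,58.76 165.49,79.78 144.47,130.53 165.49,181.28 216.24,202.30 266.99,181.28" fill="none" stroke="#0000ff"/>
  <polyline points="176.67,230.46 206.77,15.81 214.00,49.34" fill="none" stroke="#0000ff"/>
  <polygon points="31.23,56.17 185.06,56.17 185.06,168.04 31.23,168.04" fill="none" stroke="#0000ff"/>
  <polyline points="258.25,68.70 238.39,80.06 214.67,96.70 194.52,107.32 185.41,100.63" fill="none" stroke="#0000ff"/>
  <polygon points="52.99,8.95 183.11,8.95 183.11,16.33 52.99,16.33" fill="none" stroke="#0000ff"/>
  <polyline points="182.93,126.91 144.26,176.97" fill="none" stroke="#0000ff"/>
</svg>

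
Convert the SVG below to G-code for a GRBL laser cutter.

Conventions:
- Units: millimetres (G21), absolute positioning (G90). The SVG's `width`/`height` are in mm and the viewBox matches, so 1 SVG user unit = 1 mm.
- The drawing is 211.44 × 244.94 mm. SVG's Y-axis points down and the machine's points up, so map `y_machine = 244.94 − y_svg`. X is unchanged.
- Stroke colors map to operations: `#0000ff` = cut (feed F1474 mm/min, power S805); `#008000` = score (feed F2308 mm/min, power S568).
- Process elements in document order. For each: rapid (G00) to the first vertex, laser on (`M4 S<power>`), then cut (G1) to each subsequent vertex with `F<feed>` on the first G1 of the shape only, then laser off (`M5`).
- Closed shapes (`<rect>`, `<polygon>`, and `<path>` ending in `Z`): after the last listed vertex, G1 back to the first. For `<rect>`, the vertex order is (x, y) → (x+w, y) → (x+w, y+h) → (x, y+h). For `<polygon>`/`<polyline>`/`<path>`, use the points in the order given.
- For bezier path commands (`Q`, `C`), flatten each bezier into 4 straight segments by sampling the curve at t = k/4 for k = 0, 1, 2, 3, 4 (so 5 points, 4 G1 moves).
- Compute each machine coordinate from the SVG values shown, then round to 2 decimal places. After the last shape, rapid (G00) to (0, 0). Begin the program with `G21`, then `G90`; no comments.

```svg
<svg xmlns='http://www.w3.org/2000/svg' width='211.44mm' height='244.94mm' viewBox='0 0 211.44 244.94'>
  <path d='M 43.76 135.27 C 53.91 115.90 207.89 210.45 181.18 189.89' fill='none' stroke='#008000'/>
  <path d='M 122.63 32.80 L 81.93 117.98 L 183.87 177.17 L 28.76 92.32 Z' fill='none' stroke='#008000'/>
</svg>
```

viewBox `0 0 211.44 244.94` with mm width/height → 1 unit = 1 mm. Flip: y_m = 244.94 − y_svg.

**Shape 1** — `<path>` cubic bezier, stroke `#008000` → score (S568, F2308). Control points (SVG): P0=(43.76,135.27), P1=(53.91,115.90), P2=(207.89,210.45), P3=(181.18,189.89); sampled at t=k/4. Machine vertices: (43.76,109.67) → (73.27,106.42) → (126.29,81.91) → (172.40,57.63) → (181.18,55.05). Open path.

**Shape 2** — `<path>` closed polygon, stroke `#008000` → score (S568, F2308). Machine vertices: (122.63,212.14) → (81.93,126.96) → (183.87,67.77) → (28.76,152.62) → (122.63,212.14). Closed: final G1 returns to the first vertex.

G21
G90
G00 X43.76 Y109.67
M4 S568
G1 X73.27 Y106.42 F2308
G1 X126.29 Y81.91
G1 X172.40 Y57.63
G1 X181.18 Y55.05
M5
G00 X122.63 Y212.14
M4 S568
G1 X81.93 Y126.96 F2308
G1 X183.87 Y67.77
G1 X28.76 Y152.62
G1 X122.63 Y212.14
M5
G00 X0.00 Y0.00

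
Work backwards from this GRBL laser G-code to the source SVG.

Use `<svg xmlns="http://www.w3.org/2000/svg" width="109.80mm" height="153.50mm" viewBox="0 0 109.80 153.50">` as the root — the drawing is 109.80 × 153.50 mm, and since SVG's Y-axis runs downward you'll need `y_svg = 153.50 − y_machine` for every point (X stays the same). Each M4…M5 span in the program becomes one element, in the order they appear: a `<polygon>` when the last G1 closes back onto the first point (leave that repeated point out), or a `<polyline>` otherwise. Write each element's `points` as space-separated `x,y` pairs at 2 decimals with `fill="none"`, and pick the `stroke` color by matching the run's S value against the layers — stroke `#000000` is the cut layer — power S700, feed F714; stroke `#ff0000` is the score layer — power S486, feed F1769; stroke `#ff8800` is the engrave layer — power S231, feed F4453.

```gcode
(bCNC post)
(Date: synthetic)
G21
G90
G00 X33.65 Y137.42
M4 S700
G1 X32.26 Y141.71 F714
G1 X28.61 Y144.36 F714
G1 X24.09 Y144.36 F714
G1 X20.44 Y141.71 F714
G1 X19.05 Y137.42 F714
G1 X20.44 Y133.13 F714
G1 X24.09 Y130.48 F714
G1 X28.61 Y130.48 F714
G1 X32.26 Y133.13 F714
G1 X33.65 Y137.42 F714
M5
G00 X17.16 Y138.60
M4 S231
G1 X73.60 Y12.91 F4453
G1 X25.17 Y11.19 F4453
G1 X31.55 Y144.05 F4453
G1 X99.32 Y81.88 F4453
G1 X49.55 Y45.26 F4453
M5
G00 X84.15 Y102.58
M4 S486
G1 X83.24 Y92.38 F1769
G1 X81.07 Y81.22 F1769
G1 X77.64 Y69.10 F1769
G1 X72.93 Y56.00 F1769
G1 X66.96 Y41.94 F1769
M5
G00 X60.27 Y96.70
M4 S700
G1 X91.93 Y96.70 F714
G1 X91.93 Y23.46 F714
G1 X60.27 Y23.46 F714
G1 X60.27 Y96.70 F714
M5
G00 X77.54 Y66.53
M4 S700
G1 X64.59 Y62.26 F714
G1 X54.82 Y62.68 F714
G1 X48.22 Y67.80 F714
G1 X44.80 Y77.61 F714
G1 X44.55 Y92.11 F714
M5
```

Each laser-on run becomes one SVG element. Flip Y back into SVG space with y_svg = 153.50 − y_machine.

Run 1: power S700 maps to stroke `#000000` (cut). The run returns to its start, so emit a `<polygon>` with points (Y-flipped): 33.65,16.08 32.26,11.79 28.61,9.14 24.09,9.14 20.44,11.79 19.05,16.08 20.44,20.37 24.09,23.02 28.61,23.02 32.26,20.37.

Run 2: power S231 maps to stroke `#ff8800` (engrave). The run is open, so emit a `<polyline>` with points (Y-flipped): 17.16,14.90 73.60,140.59 25.17,142.31 31.55,9.45 99.32,71.62 49.55,108.24.

Run 3: power S486 maps to stroke `#ff0000` (score). The run is open, so emit a `<polyline>` with points (Y-flipped): 84.15,50.92 83.24,61.12 81.07,72.28 77.64,84.40 72.93,97.50 66.96,111.56.

Run 4: S700 ⇒ cut layer `#000000`. The run returns to its start, so emit a `<polygon>` with points (Y-flipped): 60.27,56.80 91.93,56.80 91.93,130.04 60.27,130.04.

Run 5: the run's S700 means `#000000` (cut). The run is open, so emit a `<polyline>` with points (Y-flipped): 77.54,86.97 64.59,91.24 54.82,90.82 48.22,85.70 44.80,75.89 44.55,61.39.

<svg xmlns="http://www.w3.org/2000/svg" width="109.80mm" height="153.50mm" viewBox="0 0 109.80 153.50">
  <polygon points="33.65,16.08 32.26,11.79 28.61,9.14 24.09,9.14 20.44,11.79 19.05,16.08 20.44,20.37 24.09,23.02 28.61,23.02 32.26,20.37" fill="none" stroke="#000000"/>
  <polyline points="17.16,14.90 73.60,140.59 25.17,142.31 31.55,9.45 99.32,71.62 49.55,108.24" fill="none" stroke="#ff8800"/>
  <polyline points="84.15,50.92 83.24,61.12 81.07,72.28 77.64,84.40 72.93,97.50 66.96,111.56" fill="none" stroke="#ff0000"/>
  <polygon points="60.27,56.80 91.93,56.80 91.93,130.04 60.27,130.04" fill="none" stroke="#000000"/>
  <polyline points="77.54,86.97 64.59,91.24 54.82,90.82 48.22,85.70 44.80,75.89 44.55,61.39" fill="none" stroke="#000000"/>
</svg>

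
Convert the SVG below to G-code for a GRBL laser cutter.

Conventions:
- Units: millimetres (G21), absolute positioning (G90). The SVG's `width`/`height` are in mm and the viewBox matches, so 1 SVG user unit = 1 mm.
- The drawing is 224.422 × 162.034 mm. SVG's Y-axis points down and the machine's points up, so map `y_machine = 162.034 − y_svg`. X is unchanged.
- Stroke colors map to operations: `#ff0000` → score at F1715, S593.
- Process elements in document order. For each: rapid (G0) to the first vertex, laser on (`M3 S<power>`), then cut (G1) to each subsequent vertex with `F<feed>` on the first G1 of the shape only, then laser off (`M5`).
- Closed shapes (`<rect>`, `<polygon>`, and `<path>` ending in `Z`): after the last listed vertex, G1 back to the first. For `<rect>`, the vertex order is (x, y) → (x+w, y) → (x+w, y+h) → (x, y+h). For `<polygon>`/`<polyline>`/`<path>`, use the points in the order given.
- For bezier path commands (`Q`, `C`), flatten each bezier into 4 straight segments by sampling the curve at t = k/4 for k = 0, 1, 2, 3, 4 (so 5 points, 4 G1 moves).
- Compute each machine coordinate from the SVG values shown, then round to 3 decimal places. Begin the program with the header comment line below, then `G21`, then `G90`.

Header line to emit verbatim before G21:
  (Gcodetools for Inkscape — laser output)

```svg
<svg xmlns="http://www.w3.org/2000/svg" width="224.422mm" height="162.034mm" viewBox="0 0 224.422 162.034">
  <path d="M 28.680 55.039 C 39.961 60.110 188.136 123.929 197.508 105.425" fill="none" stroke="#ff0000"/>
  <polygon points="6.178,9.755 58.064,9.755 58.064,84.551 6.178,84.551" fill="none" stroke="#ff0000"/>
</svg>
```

(Gcodetools for Inkscape — laser output)
G21
G90
G0 X28.680 Y106.995
M3 S593
G1 X58.501 Y94.381 F1715
G1 X113.810 Y72.961
G1 X168.761 Y55.962
G1 X197.508 Y56.609
M5
G0 X6.178 Y152.279
M3 S593
G1 X58.064 Y152.279 F1715
G1 X58.064 Y77.483
G1 X6.178 Y77.483
G1 X6.178 Y152.279
M5

Since the viewBox matches the mm dimensions, user units are millimetres directly. The only transform is the Y-flip y_m = 162.034 − y_svg.

Shape 1 is a cubic bezier drawn with `<path>`. Its stroke #ff0000 means score at S593, F1715. After flipping Y the toolpath is (28.680,106.995) → (58.501,94.381) → (113.810,72.961) → (168.761,55.962) → (197.508,56.609).

Shape 2 is a rectangle drawn with `<polygon>`. Its stroke #ff0000 means score at S593, F1715. After flipping Y the toolpath is (6.178,152.279) → (58.064,152.279) → (58.064,77.483) → (6.178,77.483) → (6.178,152.279), returning to the start.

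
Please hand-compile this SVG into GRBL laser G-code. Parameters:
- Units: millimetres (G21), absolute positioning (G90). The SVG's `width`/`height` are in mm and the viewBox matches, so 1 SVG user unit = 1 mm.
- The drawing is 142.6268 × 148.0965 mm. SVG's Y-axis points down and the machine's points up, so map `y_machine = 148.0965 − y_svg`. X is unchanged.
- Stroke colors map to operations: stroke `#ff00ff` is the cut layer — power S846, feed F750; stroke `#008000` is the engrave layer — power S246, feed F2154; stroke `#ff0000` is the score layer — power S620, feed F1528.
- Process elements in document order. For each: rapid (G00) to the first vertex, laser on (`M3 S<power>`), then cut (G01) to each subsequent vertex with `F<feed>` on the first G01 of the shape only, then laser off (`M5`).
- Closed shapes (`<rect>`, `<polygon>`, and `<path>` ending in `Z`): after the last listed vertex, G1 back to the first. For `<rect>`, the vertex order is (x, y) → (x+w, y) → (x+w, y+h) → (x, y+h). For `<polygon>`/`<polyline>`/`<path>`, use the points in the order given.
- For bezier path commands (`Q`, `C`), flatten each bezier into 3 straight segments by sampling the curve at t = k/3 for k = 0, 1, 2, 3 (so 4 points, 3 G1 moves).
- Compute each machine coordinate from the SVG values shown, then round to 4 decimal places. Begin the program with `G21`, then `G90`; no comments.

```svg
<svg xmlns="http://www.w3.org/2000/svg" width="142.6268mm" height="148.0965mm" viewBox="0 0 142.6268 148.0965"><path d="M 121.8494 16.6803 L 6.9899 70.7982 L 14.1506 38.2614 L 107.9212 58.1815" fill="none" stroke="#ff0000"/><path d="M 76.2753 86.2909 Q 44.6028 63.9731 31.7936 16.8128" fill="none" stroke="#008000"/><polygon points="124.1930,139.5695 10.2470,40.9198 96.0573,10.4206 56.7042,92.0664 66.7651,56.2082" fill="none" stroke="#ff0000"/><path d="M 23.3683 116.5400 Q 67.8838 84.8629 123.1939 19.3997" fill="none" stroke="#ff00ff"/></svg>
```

G21
G90
G00 X121.8494 Y131.4162
M3 S620
G01 X6.9899 Y77.2983 F1528
G01 X14.1506 Y109.8351
G01 X107.9212 Y89.9150
M5
G00 X76.2753 Y61.8056
M3 S246
G01 X57.2562 Y79.4444 F2154
G01 X42.4290 Y102.6038
G01 X31.7936 Y131.2837
M5
G00 X124.1930 Y8.5270
M3 S620
G01 X10.2470 Y107.1767 F1528
G01 X96.0573 Y137.6759
G01 X56.7042 Y56.0301
G01 X66.7651 Y91.8883
G01 X124.1930 Y8.5270
M5
G00 X23.3683 Y31.5565
M3 S846
G01 X54.2447 Y56.4286 F750
G01 X87.5199 Y88.8087
G01 X123.1939 Y128.6968
M5

Since the viewBox matches the mm dimensions, user units are millimetres directly. The only transform is the Y-flip y_m = 148.0965 − y_svg.

Shape 1 is a open polyline drawn with `<path>`. Its stroke #ff0000 means score at S620, F1528. After flipping Y the toolpath is (121.8494,131.4162) → (6.9899,77.2983) → (14.1506,109.8351) → (107.9212,89.9150).

Shape 2 is a quadratic bezier drawn with `<path>`. Its stroke #008000 means engrave at S246, F2154. After flipping Y the toolpath is (76.2753,61.8056) → (57.2562,79.4444) → (42.4290,102.6038) → (31.7936,131.2837).

Shape 3 is a closed polygon drawn with `<polygon>`. Its stroke #ff0000 means score at S620, F1528. After flipping Y the toolpath is (124.1930,8.5270) → (10.2470,107.1767) → (96.0573,137.6759) → (56.7042,56.0301) → (66.7651,91.8883) → (124.1930,8.5270), returning to the start.

Shape 4 is a quadratic bezier drawn with `<path>`. Its stroke #ff00ff means cut at S846, F750. After flipping Y the toolpath is (23.3683,31.5565) → (54.2447,56.4286) → (87.5199,88.8087) → (123.1939,128.6968).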